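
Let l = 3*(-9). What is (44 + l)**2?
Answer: 289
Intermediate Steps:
l = -27
(44 + l)**2 = (44 - 27)**2 = 17**2 = 289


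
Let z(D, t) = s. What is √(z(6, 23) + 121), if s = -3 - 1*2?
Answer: 2*√29 ≈ 10.770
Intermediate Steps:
s = -5 (s = -3 - 2 = -5)
z(D, t) = -5
√(z(6, 23) + 121) = √(-5 + 121) = √116 = 2*√29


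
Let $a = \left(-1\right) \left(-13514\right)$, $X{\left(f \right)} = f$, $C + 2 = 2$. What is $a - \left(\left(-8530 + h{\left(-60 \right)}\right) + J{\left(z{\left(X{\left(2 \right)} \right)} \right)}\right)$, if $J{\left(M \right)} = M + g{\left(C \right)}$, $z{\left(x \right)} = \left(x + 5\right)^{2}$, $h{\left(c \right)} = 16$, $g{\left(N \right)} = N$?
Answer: $21979$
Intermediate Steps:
$C = 0$ ($C = -2 + 2 = 0$)
$a = 13514$
$z{\left(x \right)} = \left(5 + x\right)^{2}$
$J{\left(M \right)} = M$ ($J{\left(M \right)} = M + 0 = M$)
$a - \left(\left(-8530 + h{\left(-60 \right)}\right) + J{\left(z{\left(X{\left(2 \right)} \right)} \right)}\right) = 13514 - \left(\left(-8530 + 16\right) + \left(5 + 2\right)^{2}\right) = 13514 - \left(-8514 + 7^{2}\right) = 13514 - \left(-8514 + 49\right) = 13514 - -8465 = 13514 + 8465 = 21979$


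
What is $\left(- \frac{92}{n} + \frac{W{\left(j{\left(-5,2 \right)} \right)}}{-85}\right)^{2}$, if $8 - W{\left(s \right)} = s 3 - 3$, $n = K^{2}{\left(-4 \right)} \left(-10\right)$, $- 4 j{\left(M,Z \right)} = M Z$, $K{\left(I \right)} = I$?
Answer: $\frac{131769}{462400} \approx 0.28497$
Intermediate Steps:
$j{\left(M,Z \right)} = - \frac{M Z}{4}$
$n = -160$ ($n = \left(-4\right)^{2} \left(-10\right) = 16 \left(-10\right) = -160$)
$W{\left(s \right)} = 11 - 3 s$ ($W{\left(s \right)} = 8 - \left(s 3 - 3\right) = 8 - \left(3 s - 3\right) = 8 - \left(-3 + 3 s\right) = 11 - 3 s$)
$\left(- \frac{92}{n} + \frac{W{\left(j{\left(-5,2 \right)} \right)}}{-85}\right)^{2} = \left(- \frac{92}{-160} + \frac{11 - 3 \left(\left(- \frac{1}{4}\right) \left(-5\right) 2\right)}{-85}\right)^{2} = \left(\left(-92\right) \left(- \frac{1}{160}\right) + \left(11 - \frac{15}{2}\right) \left(- \frac{1}{85}\right)\right)^{2} = \left(\frac{23}{40} + \left(11 - \frac{15}{2}\right) \left(- \frac{1}{85}\right)\right)^{2} = \left(\frac{23}{40} + \frac{7}{2} \left(- \frac{1}{85}\right)\right)^{2} = \left(\frac{23}{40} - \frac{7}{170}\right)^{2} = \left(\frac{363}{680}\right)^{2} = \frac{131769}{462400}$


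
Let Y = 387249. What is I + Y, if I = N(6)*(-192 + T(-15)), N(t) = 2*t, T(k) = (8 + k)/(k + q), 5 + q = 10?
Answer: 1924767/5 ≈ 3.8495e+5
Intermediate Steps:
q = 5 (q = -5 + 10 = 5)
T(k) = (8 + k)/(5 + k) (T(k) = (8 + k)/(k + 5) = (8 + k)/(5 + k))
I = -11478/5 (I = (2*6)*(-192 + (8 - 15)/(5 - 15)) = 12*(-192 - 7/(-10)) = 12*(-192 - ⅒*(-7)) = 12*(-192 + 7/10) = 12*(-1913/10) = -11478/5 ≈ -2295.6)
I + Y = -11478/5 + 387249 = 1924767/5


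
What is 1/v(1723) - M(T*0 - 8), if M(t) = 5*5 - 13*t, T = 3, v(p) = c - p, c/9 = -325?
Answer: -599593/4648 ≈ -129.00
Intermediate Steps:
c = -2925 (c = 9*(-325) = -2925)
v(p) = -2925 - p
M(t) = 25 - 13*t
1/v(1723) - M(T*0 - 8) = 1/(-2925 - 1*1723) - (25 - 13*(3*0 - 8)) = 1/(-2925 - 1723) - (25 - 13*(0 - 8)) = 1/(-4648) - (25 - 13*(-8)) = -1/4648 - (25 + 104) = -1/4648 - 1*129 = -1/4648 - 129 = -599593/4648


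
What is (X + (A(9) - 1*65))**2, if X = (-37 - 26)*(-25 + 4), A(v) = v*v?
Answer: 1792921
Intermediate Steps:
A(v) = v**2
X = 1323 (X = -63*(-21) = 1323)
(X + (A(9) - 1*65))**2 = (1323 + (9**2 - 1*65))**2 = (1323 + (81 - 65))**2 = (1323 + 16)**2 = 1339**2 = 1792921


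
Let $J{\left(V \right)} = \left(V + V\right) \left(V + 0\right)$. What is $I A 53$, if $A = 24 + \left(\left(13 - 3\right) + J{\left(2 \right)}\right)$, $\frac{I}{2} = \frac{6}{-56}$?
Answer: $-477$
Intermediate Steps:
$J{\left(V \right)} = 2 V^{2}$ ($J{\left(V \right)} = 2 V V = 2 V^{2}$)
$I = - \frac{3}{14}$ ($I = 2 \frac{6}{-56} = 2 \cdot 6 \left(- \frac{1}{56}\right) = 2 \left(- \frac{3}{28}\right) = - \frac{3}{14} \approx -0.21429$)
$A = 42$ ($A = 24 + \left(\left(13 - 3\right) + 2 \cdot 2^{2}\right) = 24 + \left(10 + 2 \cdot 4\right) = 24 + \left(10 + 8\right) = 24 + 18 = 42$)
$I A 53 = \left(- \frac{3}{14}\right) 42 \cdot 53 = \left(-9\right) 53 = -477$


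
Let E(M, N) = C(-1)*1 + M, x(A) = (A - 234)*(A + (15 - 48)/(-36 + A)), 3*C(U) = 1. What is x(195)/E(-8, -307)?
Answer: 1207908/1219 ≈ 990.90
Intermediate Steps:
C(U) = ⅓ (C(U) = (⅓)*1 = ⅓)
x(A) = (-234 + A)*(A - 33/(-36 + A))
E(M, N) = ⅓ + M (E(M, N) = (⅓)*1 + M = ⅓ + M)
x(195)/E(-8, -307) = ((7722 + 195³ - 270*195² + 8391*195)/(-36 + 195))/(⅓ - 8) = ((7722 + 7414875 - 270*38025 + 1636245)/159)/(-23/3) = ((7722 + 7414875 - 10266750 + 1636245)/159)*(-3/23) = ((1/159)*(-1207908))*(-3/23) = -402636/53*(-3/23) = 1207908/1219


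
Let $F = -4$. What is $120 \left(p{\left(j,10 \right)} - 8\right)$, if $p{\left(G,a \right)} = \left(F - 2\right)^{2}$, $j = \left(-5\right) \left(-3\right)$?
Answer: $3360$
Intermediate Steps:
$j = 15$
$p{\left(G,a \right)} = 36$ ($p{\left(G,a \right)} = \left(-4 - 2\right)^{2} = \left(-6\right)^{2} = 36$)
$120 \left(p{\left(j,10 \right)} - 8\right) = 120 \left(36 - 8\right) = 120 \cdot 28 = 3360$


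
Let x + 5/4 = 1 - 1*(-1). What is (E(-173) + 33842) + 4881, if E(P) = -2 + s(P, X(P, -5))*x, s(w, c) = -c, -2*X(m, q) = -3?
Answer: 309759/8 ≈ 38720.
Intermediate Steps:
X(m, q) = 3/2 (X(m, q) = -1/2*(-3) = 3/2)
x = 3/4 (x = -5/4 + (1 - 1*(-1)) = -5/4 + (1 + 1) = -5/4 + 2 = 3/4 ≈ 0.75000)
E(P) = -25/8 (E(P) = -2 - 1*3/2*(3/4) = -2 - 3/2*3/4 = -2 - 9/8 = -25/8)
(E(-173) + 33842) + 4881 = (-25/8 + 33842) + 4881 = 270711/8 + 4881 = 309759/8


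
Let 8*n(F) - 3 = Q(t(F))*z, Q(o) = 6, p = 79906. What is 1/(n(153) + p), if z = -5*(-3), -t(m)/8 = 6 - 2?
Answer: 8/639341 ≈ 1.2513e-5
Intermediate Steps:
t(m) = -32 (t(m) = -8*(6 - 2) = -8*4 = -32)
z = 15
n(F) = 93/8 (n(F) = 3/8 + (6*15)/8 = 3/8 + (⅛)*90 = 3/8 + 45/4 = 93/8)
1/(n(153) + p) = 1/(93/8 + 79906) = 1/(639341/8) = 8/639341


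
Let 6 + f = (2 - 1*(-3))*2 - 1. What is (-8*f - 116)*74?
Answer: -10360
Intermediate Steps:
f = 3 (f = -6 + ((2 - 1*(-3))*2 - 1) = -6 + ((2 + 3)*2 - 1) = -6 + (5*2 - 1) = -6 + (10 - 1) = -6 + 9 = 3)
(-8*f - 116)*74 = (-8*3 - 116)*74 = (-24 - 116)*74 = -140*74 = -10360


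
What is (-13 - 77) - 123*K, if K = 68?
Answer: -8454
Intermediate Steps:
(-13 - 77) - 123*K = (-13 - 77) - 123*68 = -90 - 8364 = -8454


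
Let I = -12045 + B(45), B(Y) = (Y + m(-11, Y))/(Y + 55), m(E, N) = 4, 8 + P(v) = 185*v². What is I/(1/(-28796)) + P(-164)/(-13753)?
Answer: 119249975933197/343825 ≈ 3.4683e+8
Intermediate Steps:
P(v) = -8 + 185*v²
B(Y) = (4 + Y)/(55 + Y) (B(Y) = (Y + 4)/(Y + 55) = (4 + Y)/(55 + Y))
I = -1204451/100 (I = -12045 + (4 + 45)/(55 + 45) = -12045 + 49/100 = -1204451/100 ≈ -12045.)
I/(1/(-28796)) + P(-164)/(-13753) = -1204451/(100*(1/(-28796))) + (-8 + 185*(-164)²)/(-13753) = -1204451/(100*(-1/28796)) + (-8 + 185*26896)*(-1/13753) = -1204451/100*(-28796) + (-8 + 4975760)*(-1/13753) = 8670842749/25 + 4975752*(-1/13753) = 8670842749/25 - 4975752/13753 = 119249975933197/343825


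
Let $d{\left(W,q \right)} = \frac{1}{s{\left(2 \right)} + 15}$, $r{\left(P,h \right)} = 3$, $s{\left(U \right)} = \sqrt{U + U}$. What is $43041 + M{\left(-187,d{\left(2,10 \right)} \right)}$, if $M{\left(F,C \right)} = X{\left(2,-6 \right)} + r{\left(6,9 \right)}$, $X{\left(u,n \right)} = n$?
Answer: $43038$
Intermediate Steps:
$s{\left(U \right)} = \sqrt{2} \sqrt{U}$ ($s{\left(U \right)} = \sqrt{2 U} = \sqrt{2} \sqrt{U}$)
$d{\left(W,q \right)} = \frac{1}{17}$ ($d{\left(W,q \right)} = \frac{1}{\sqrt{2} \sqrt{2} + 15} = \frac{1}{2 + 15} = \frac{1}{17}$)
$M{\left(F,C \right)} = -3$ ($M{\left(F,C \right)} = -6 + 3 = -3$)
$43041 + M{\left(-187,d{\left(2,10 \right)} \right)} = 43041 - 3 = 43038$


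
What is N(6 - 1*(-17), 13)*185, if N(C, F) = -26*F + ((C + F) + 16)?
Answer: -52910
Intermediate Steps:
N(C, F) = 16 + C - 25*F (N(C, F) = -26*F + (16 + C + F) = 16 + C - 25*F)
N(6 - 1*(-17), 13)*185 = (16 + (6 - 1*(-17)) - 25*13)*185 = (16 + (6 + 17) - 325)*185 = (16 + 23 - 325)*185 = -286*185 = -52910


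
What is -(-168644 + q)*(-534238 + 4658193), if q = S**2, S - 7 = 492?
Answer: -331388651935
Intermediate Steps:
S = 499 (S = 7 + 492 = 499)
q = 249001 (q = 499**2 = 249001)
-(-168644 + q)*(-534238 + 4658193) = -(-168644 + 249001)*(-534238 + 4658193) = -80357*4123955 = -1*331388651935 = -331388651935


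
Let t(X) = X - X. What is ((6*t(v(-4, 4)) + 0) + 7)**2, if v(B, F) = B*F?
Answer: 49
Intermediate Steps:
t(X) = 0
((6*t(v(-4, 4)) + 0) + 7)**2 = ((6*0 + 0) + 7)**2 = ((0 + 0) + 7)**2 = (0 + 7)**2 = 7**2 = 49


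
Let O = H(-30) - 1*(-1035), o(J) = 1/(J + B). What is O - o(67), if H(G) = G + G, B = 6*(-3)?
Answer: 47774/49 ≈ 974.98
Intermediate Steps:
B = -18
H(G) = 2*G
o(J) = 1/(-18 + J) (o(J) = 1/(J - 18) = 1/(-18 + J))
O = 975 (O = 2*(-30) - 1*(-1035) = -60 + 1035 = 975)
O - o(67) = 975 - 1/(-18 + 67) = 975 - 1/49 = 47774/49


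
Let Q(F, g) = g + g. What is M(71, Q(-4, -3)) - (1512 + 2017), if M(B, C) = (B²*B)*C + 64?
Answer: -2150931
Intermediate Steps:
Q(F, g) = 2*g
M(B, C) = 64 + C*B³ (M(B, C) = B³*C + 64 = C*B³ + 64 = 64 + C*B³)
M(71, Q(-4, -3)) - (1512 + 2017) = (64 + (2*(-3))*71³) - (1512 + 2017) = (64 - 6*357911) - 1*3529 = (64 - 2147466) - 3529 = -2147402 - 3529 = -2150931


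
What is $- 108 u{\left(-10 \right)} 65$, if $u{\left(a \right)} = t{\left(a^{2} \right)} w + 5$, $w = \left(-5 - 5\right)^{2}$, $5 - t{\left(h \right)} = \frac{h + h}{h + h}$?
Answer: $-2843100$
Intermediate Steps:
$t{\left(h \right)} = 4$ ($t{\left(h \right)} = 5 - \frac{h + h}{h + h} = 5 - \frac{2 h}{2 h} = 5 - 2 h \frac{1}{2 h} = 5 - 1 = 4$)
$w = 100$ ($w = \left(-10\right)^{2} = 100$)
$u{\left(a \right)} = 405$ ($u{\left(a \right)} = 4 \cdot 100 + 5 = 400 + 5 = 405$)
$- 108 u{\left(-10 \right)} 65 = \left(-108\right) 405 \cdot 65 = \left(-43740\right) 65 = -2843100$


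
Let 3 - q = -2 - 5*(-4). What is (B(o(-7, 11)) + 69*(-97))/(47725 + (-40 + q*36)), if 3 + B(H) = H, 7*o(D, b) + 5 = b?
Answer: -15622/110005 ≈ -0.14201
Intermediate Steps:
o(D, b) = -5/7 + b/7
q = -15 (q = 3 - (-2 - 5*(-4)) = 3 - (-2 + 20) = 3 - 1*18 = 3 - 18 = -15)
B(H) = -3 + H
(B(o(-7, 11)) + 69*(-97))/(47725 + (-40 + q*36)) = ((-3 + (-5/7 + (⅐)*11)) + 69*(-97))/(47725 + (-40 - 15*36)) = ((-3 + (-5/7 + 11/7)) - 6693)/(47725 + (-40 - 540)) = ((-3 + 6/7) - 6693)/(47725 - 580) = (-15/7 - 6693)/47145 = -46866/7*1/47145 = -15622/110005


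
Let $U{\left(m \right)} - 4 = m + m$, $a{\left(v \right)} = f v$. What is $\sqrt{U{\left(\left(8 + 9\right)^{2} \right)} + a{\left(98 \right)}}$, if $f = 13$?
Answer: $8 \sqrt{29} \approx 43.081$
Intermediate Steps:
$a{\left(v \right)} = 13 v$
$U{\left(m \right)} = 4 + 2 m$ ($U{\left(m \right)} = 4 + \left(m + m\right) = 4 + 2 m$)
$\sqrt{U{\left(\left(8 + 9\right)^{2} \right)} + a{\left(98 \right)}} = \sqrt{\left(4 + 2 \left(8 + 9\right)^{2}\right) + 13 \cdot 98} = \sqrt{\left(4 + 2 \cdot 17^{2}\right) + 1274} = \sqrt{\left(4 + 2 \cdot 289\right) + 1274} = \sqrt{\left(4 + 578\right) + 1274} = \sqrt{582 + 1274} = \sqrt{1856} = 8 \sqrt{29}$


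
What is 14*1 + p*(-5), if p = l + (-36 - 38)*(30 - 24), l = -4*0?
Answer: 2234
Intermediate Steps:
l = 0
p = -444 (p = 0 + (-36 - 38)*(30 - 24) = 0 - 74*6 = 0 - 444 = -444)
14*1 + p*(-5) = 14*1 - 444*(-5) = 14 + 2220 = 2234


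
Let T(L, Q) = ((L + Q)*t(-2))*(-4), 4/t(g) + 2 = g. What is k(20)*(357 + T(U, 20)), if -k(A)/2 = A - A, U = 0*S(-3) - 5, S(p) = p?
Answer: 0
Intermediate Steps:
t(g) = 4/(-2 + g)
U = -5 (U = 0*(-3) - 5 = 0 - 5 = -5)
T(L, Q) = 4*L + 4*Q (T(L, Q) = ((L + Q)*(4/(-2 - 2)))*(-4) = ((L + Q)*(4/(-4)))*(-4) = ((L + Q)*(4*(-¼)))*(-4) = ((L + Q)*(-1))*(-4) = (-L - Q)*(-4) = 4*L + 4*Q)
k(A) = 0 (k(A) = -2*(A - A) = -2*0 = 0)
k(20)*(357 + T(U, 20)) = 0*(357 + (4*(-5) + 4*20)) = 0*(357 + (-20 + 80)) = 0*(357 + 60) = 0*417 = 0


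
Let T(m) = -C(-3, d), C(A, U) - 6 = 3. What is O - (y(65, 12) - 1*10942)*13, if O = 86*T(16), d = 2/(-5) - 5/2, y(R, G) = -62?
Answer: 142278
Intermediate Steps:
d = -29/10 (d = 2*(-1/5) - 5*1/2 = -2/5 - 5/2 = -29/10 ≈ -2.9000)
C(A, U) = 9 (C(A, U) = 6 + 3 = 9)
T(m) = -9 (T(m) = -1*9 = -9)
O = -774 (O = 86*(-9) = -774)
O - (y(65, 12) - 1*10942)*13 = -774 - (-62 - 1*10942)*13 = -774 - (-62 - 10942)*13 = -774 - (-11004)*13 = -774 - 1*(-143052) = -774 + 143052 = 142278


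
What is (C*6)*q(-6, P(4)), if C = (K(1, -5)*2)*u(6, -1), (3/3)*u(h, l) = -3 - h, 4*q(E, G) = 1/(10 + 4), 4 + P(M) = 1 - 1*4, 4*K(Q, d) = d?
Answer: 135/56 ≈ 2.4107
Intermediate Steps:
K(Q, d) = d/4
P(M) = -7 (P(M) = -4 + (1 - 1*4) = -4 + (1 - 4) = -4 - 3 = -7)
q(E, G) = 1/56 (q(E, G) = 1/(4*(10 + 4)) = (1/4)/14 = (1/4)*(1/14) = 1/56)
u(h, l) = -3 - h
C = 45/2 (C = (((1/4)*(-5))*2)*(-3 - 1*6) = (-5/4*2)*(-3 - 6) = -5/2*(-9) = 45/2 ≈ 22.500)
(C*6)*q(-6, P(4)) = ((45/2)*6)*(1/56) = 135*(1/56) = 135/56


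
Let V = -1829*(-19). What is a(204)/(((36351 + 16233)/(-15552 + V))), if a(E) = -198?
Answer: -633567/8764 ≈ -72.292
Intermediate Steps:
V = 34751
a(204)/(((36351 + 16233)/(-15552 + V))) = -198*(-15552 + 34751)/(36351 + 16233) = -198/(52584/19199) = -198/(52584*(1/19199)) = -198/52584/19199 = -198*19199/52584 = -633567/8764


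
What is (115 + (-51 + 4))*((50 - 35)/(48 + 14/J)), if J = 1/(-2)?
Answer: 51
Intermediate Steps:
J = -1/2 ≈ -0.50000
(115 + (-51 + 4))*((50 - 35)/(48 + 14/J)) = (115 + (-51 + 4))*((50 - 35)/(48 + 14/(-1/2))) = (115 - 47)*(15/(48 + 14*(-2))) = 68*(15/(48 - 28)) = 68*(15/20) = 68*(15*(1/20)) = 68*(3/4) = 51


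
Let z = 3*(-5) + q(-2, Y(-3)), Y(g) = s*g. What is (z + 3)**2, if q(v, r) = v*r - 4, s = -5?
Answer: 2116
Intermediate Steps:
Y(g) = -5*g
q(v, r) = -4 + r*v (q(v, r) = r*v - 4 = -4 + r*v)
z = -49 (z = 3*(-5) + (-4 - 5*(-3)*(-2)) = -15 + (-4 + 15*(-2)) = -15 + (-4 - 30) = -15 - 34 = -49)
(z + 3)**2 = (-49 + 3)**2 = (-46)**2 = 2116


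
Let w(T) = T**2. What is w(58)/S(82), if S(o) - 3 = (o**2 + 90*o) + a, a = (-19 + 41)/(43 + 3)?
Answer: 19343/81118 ≈ 0.23846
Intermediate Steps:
a = 11/23 (a = 22/46 = 22*(1/46) = 11/23 ≈ 0.47826)
S(o) = 80/23 + o**2 + 90*o (S(o) = 3 + ((o**2 + 90*o) + 11/23) = 3 + (11/23 + o**2 + 90*o) = 80/23 + o**2 + 90*o)
w(58)/S(82) = 58**2/(80/23 + 82**2 + 90*82) = 3364/(80/23 + 6724 + 7380) = 3364/(324472/23) = 3364*(23/324472) = 19343/81118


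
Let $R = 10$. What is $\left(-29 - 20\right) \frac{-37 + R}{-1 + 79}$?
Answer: $\frac{441}{26} \approx 16.962$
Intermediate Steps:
$\left(-29 - 20\right) \frac{-37 + R}{-1 + 79} = \left(-29 - 20\right) \frac{-37 + 10}{-1 + 79} = - 49 \left(- \frac{27}{78}\right) = - 49 \left(\left(-27\right) \frac{1}{78}\right) = \left(-49\right) \left(- \frac{9}{26}\right) = \frac{441}{26}$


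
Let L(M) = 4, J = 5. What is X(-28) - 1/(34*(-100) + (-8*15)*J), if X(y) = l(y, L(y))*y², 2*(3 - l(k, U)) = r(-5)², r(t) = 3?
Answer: -4703999/4000 ≈ -1176.0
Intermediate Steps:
l(k, U) = -3/2 (l(k, U) = 3 - ½*3² = 3 - ½*9 = 3 - 9/2 = -3/2)
X(y) = -3*y²/2
X(-28) - 1/(34*(-100) + (-8*15)*J) = -3/2*(-28)² - 1/(34*(-100) - 8*15*5) = -3/2*784 - 1/(-3400 - 120*5) = -1176 - 1/(-3400 - 600) = -1176 - 1/(-4000) = -1176 - 1*(-1/4000) = -1176 + 1/4000 = -4703999/4000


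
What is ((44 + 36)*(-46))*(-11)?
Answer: 40480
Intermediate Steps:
((44 + 36)*(-46))*(-11) = (80*(-46))*(-11) = -3680*(-11) = 40480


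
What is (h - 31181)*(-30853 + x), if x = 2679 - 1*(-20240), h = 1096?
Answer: 238694390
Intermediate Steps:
x = 22919 (x = 2679 + 20240 = 22919)
(h - 31181)*(-30853 + x) = (1096 - 31181)*(-30853 + 22919) = -30085*(-7934) = 238694390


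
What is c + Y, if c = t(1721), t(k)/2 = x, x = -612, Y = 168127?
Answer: 166903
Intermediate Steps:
t(k) = -1224 (t(k) = 2*(-612) = -1224)
c = -1224
c + Y = -1224 + 168127 = 166903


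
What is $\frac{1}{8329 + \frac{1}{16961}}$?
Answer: $\frac{16961}{141268170} \approx 0.00012006$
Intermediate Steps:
$\frac{1}{8329 + \frac{1}{16961}} = \frac{1}{\frac{141268170}{16961}} = \frac{16961}{141268170}$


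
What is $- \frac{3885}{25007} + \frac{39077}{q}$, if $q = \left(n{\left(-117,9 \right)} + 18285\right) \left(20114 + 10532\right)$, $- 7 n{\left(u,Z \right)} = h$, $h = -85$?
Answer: $- \frac{2177475323861}{14022281139680} \approx -0.15529$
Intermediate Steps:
$n{\left(u,Z \right)} = \frac{85}{7}$ ($n{\left(u,Z \right)} = \left(- \frac{1}{7}\right) \left(-85\right) = \frac{85}{7}$)
$q = 560734240$ ($q = \left(\frac{85}{7} + 18285\right) \left(20114 + 10532\right) = \frac{128080}{7} \cdot 30646 = 560734240$)
$- \frac{3885}{25007} + \frac{39077}{q} = - \frac{3885}{25007} + \frac{39077}{560734240} = - \frac{2177475323861}{14022281139680}$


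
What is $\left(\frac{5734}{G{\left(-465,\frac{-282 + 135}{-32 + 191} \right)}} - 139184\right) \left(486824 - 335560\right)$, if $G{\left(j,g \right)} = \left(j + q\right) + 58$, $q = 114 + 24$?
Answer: $- \frac{5664266534720}{269} \approx -2.1057 \cdot 10^{10}$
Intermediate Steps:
$q = 138$
$G{\left(j,g \right)} = 196 + j$ ($G{\left(j,g \right)} = \left(j + 138\right) + 58 = \left(138 + j\right) + 58 = 196 + j$)
$\left(\frac{5734}{G{\left(-465,\frac{-282 + 135}{-32 + 191} \right)}} - 139184\right) \left(486824 - 335560\right) = \left(\frac{5734}{196 - 465} - 139184\right) \left(486824 - 335560\right) = \left(\frac{5734}{-269} - 139184\right) 151264 = \left(5734 \left(- \frac{1}{269}\right) - 139184\right) 151264 = \left(- \frac{5734}{269} - 139184\right) 151264 = \left(- \frac{37446230}{269}\right) 151264 = - \frac{5664266534720}{269}$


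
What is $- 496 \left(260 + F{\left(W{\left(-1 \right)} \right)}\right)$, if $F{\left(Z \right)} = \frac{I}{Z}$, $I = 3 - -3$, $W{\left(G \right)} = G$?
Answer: $-125984$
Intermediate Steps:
$I = 6$ ($I = 3 + 3 = 6$)
$F{\left(Z \right)} = \frac{6}{Z}$
$- 496 \left(260 + F{\left(W{\left(-1 \right)} \right)}\right) = - 496 \left(260 + \frac{6}{-1}\right) = - 496 \left(260 + 6 \left(-1\right)\right) = - 496 \left(260 - 6\right) = \left(-496\right) 254 = -125984$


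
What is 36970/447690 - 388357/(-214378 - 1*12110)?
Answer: 6074560223/3379880424 ≈ 1.7973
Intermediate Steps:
36970/447690 - 388357/(-214378 - 1*12110) = 36970*(1/447690) - 388357/(-214378 - 12110) = 3697/44769 - 388357/(-226488) = 3697/44769 - 388357*(-1/226488) = 3697/44769 + 388357/226488 = 6074560223/3379880424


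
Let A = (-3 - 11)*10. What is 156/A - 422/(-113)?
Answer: 10363/3955 ≈ 2.6202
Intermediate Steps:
A = -140 (A = -14*10 = -140)
156/A - 422/(-113) = 156/(-140) - 422/(-113) = 156*(-1/140) - 422*(-1/113) = -39/35 + 422/113 = 10363/3955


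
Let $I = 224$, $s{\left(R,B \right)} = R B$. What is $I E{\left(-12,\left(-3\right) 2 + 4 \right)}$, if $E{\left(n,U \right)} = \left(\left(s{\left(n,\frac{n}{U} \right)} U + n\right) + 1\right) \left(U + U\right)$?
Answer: $-119168$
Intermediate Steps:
$s{\left(R,B \right)} = B R$
$E{\left(n,U \right)} = 2 U \left(1 + n + n^{2}\right)$ ($E{\left(n,U \right)} = \left(\left(\frac{n}{U} n U + n\right) + 1\right) \left(U + U\right) = \left(\left(\frac{n^{2}}{U} U + n\right) + 1\right) 2 U = \left(\left(n^{2} + n\right) + 1\right) 2 U = \left(\left(n + n^{2}\right) + 1\right) 2 U = \left(1 + n + n^{2}\right) 2 U = 2 U \left(1 + n + n^{2}\right)$)
$I E{\left(-12,\left(-3\right) 2 + 4 \right)} = 224 \cdot 2 \left(\left(-3\right) 2 + 4\right) \left(1 - 12 + \left(-12\right)^{2}\right) = 224 \cdot 2 \left(-6 + 4\right) \left(1 - 12 + 144\right) = 224 \cdot 2 \left(-2\right) 133 = 224 \left(-532\right) = -119168$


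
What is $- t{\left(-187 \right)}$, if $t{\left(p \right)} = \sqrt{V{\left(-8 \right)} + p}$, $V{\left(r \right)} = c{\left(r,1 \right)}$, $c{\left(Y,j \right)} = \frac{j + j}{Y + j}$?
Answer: $- \frac{i \sqrt{9177}}{7} \approx - 13.685 i$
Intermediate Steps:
$c{\left(Y,j \right)} = \frac{2 j}{Y + j}$
$V{\left(r \right)} = \frac{2}{1 + r}$ ($V{\left(r \right)} = 2 \cdot 1 \frac{1}{r + 1} = 2 \cdot 1 \frac{1}{1 + r} = \frac{2}{1 + r}$)
$t{\left(p \right)} = \sqrt{- \frac{2}{7} + p}$ ($t{\left(p \right)} = \sqrt{\frac{2}{1 - 8} + p} = \sqrt{\frac{2}{-7} + p} = \sqrt{2 \left(- \frac{1}{7}\right) + p} = \sqrt{- \frac{2}{7} + p}$)
$- t{\left(-187 \right)} = - \frac{\sqrt{-14 + 49 \left(-187\right)}}{7} = - \frac{\sqrt{-14 - 9163}}{7} = - \frac{\sqrt{-9177}}{7} = - \frac{i \sqrt{9177}}{7}$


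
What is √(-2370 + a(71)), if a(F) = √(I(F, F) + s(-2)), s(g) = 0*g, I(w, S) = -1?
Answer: √(-2370 + I) ≈ 0.0103 + 48.683*I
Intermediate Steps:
s(g) = 0
a(F) = I (a(F) = √(-1 + 0) = √(-1) = I)
√(-2370 + a(71)) = √(-2370 + I)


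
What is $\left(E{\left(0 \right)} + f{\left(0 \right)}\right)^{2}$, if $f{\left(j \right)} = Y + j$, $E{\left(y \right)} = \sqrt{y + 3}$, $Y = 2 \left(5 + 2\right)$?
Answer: $\left(14 + \sqrt{3}\right)^{2} \approx 247.5$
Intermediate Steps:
$Y = 14$ ($Y = 2 \cdot 7 = 14$)
$E{\left(y \right)} = \sqrt{3 + y}$
$f{\left(j \right)} = 14 + j$
$\left(E{\left(0 \right)} + f{\left(0 \right)}\right)^{2} = \left(\sqrt{3 + 0} + \left(14 + 0\right)\right)^{2} = \left(\sqrt{3} + 14\right)^{2} = \left(14 + \sqrt{3}\right)^{2}$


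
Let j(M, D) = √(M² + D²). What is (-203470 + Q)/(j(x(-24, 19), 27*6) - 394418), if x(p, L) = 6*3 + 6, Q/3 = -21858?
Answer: 13264474549/19445691488 + 201783*√745/19445691488 ≈ 0.68241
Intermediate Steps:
Q = -65574 (Q = 3*(-21858) = -65574)
x(p, L) = 24 (x(p, L) = 18 + 6 = 24)
j(M, D) = √(D² + M²)
(-203470 + Q)/(j(x(-24, 19), 27*6) - 394418) = (-203470 - 65574)/(√((27*6)² + 24²) - 394418) = -269044/(√(162² + 576) - 394418) = -269044/(√(26244 + 576) - 394418) = -269044/(√26820 - 394418) = -269044/(6*√745 - 394418) = -269044/(-394418 + 6*√745)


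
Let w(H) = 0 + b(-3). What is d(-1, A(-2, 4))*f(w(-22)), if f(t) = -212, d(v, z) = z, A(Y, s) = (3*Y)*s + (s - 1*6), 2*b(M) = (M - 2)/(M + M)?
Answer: 5512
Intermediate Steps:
b(M) = (-2 + M)/(4*M) (b(M) = ((M - 2)/(M + M))/2 = ((-2 + M)/((2*M)))/2 = ((-2 + M)*(1/(2*M)))/2 = ((-2 + M)/(2*M))/2 = (-2 + M)/(4*M))
w(H) = 5/12 (w(H) = 0 + (¼)*(-2 - 3)/(-3) = 0 + (¼)*(-⅓)*(-5) = 0 + 5/12 = 5/12)
A(Y, s) = -6 + s + 3*Y*s (A(Y, s) = 3*Y*s + (s - 6) = 3*Y*s + (-6 + s) = -6 + s + 3*Y*s)
d(-1, A(-2, 4))*f(w(-22)) = (-6 + 4 + 3*(-2)*4)*(-212) = (-6 + 4 - 24)*(-212) = -26*(-212) = 5512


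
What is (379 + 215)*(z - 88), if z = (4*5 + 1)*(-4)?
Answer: -102168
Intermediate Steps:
z = -84 (z = (20 + 1)*(-4) = 21*(-4) = -84)
(379 + 215)*(z - 88) = (379 + 215)*(-84 - 88) = 594*(-172) = -102168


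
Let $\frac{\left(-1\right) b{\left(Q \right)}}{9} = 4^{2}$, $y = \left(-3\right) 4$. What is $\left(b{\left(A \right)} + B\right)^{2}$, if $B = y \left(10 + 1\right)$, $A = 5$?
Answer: $76176$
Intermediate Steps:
$y = -12$
$B = -132$ ($B = - 12 \left(10 + 1\right) = \left(-12\right) 11 = -132$)
$b{\left(Q \right)} = -144$ ($b{\left(Q \right)} = - 9 \cdot 4^{2} = \left(-9\right) 16 = -144$)
$\left(b{\left(A \right)} + B\right)^{2} = \left(-144 - 132\right)^{2} = \left(-276\right)^{2} = 76176$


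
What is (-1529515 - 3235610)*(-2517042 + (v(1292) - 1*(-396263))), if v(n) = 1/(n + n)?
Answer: 26113327846891875/2584 ≈ 1.0106e+13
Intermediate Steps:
v(n) = 1/(2*n)
(-1529515 - 3235610)*(-2517042 + (v(1292) - 1*(-396263))) = (-1529515 - 3235610)*(-2517042 + ((½)/1292 - 1*(-396263))) = -4765125*(-2517042 + ((½)*(1/1292) + 396263)) = -4765125*(-2517042 + (1/2584 + 396263)) = -4765125*(-2517042 + 1023943593/2584) = -4765125*(-5480092935/2584) = 26113327846891875/2584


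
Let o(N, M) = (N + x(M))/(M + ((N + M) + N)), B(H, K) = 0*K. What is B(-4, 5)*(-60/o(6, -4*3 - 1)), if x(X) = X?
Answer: 0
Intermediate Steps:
B(H, K) = 0
o(N, M) = (M + N)/(2*M + 2*N) (o(N, M) = (N + M)/(M + ((N + M) + N)) = (M + N)/(M + ((M + N) + N)) = (M + N)/(M + (M + 2*N)) = (M + N)/(2*M + 2*N))
B(-4, 5)*(-60/o(6, -4*3 - 1)) = 0*(-60/½) = 0*(-60*2) = 0*(-120) = 0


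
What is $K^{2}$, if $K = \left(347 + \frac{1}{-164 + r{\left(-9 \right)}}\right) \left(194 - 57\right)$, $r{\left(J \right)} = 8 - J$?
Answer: $\frac{48833485705216}{21609} \approx 2.2599 \cdot 10^{9}$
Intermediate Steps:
$K = \frac{6988096}{147}$ ($K = \left(347 + \frac{1}{-164 + \left(8 - -9\right)}\right) \left(194 - 57\right) = \left(347 + \frac{1}{-164 + \left(8 + 9\right)}\right) 137 = \left(347 + \frac{1}{-164 + 17}\right) 137 = \left(347 + \frac{1}{-147}\right) 137 = \left(347 - \frac{1}{147}\right) 137 = \frac{51008}{147} \cdot 137 = \frac{6988096}{147} \approx 47538.0$)
$K^{2} = \left(\frac{6988096}{147}\right)^{2} = \frac{48833485705216}{21609}$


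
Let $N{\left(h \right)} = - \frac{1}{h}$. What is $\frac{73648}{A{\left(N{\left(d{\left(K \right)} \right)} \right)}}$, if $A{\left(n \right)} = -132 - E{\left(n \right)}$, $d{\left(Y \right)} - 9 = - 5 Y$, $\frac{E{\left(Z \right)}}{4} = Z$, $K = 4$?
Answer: $- \frac{50633}{91} \approx -556.41$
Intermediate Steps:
$E{\left(Z \right)} = 4 Z$
$d{\left(Y \right)} = 9 - 5 Y$
$A{\left(n \right)} = -132 - 4 n$
$\frac{73648}{A{\left(N{\left(d{\left(K \right)} \right)} \right)}} = \frac{73648}{-132 - 4 \left(- \frac{1}{9 - 20}\right)} = \frac{73648}{-132 - 4 \left(- \frac{1}{-11}\right)} = \frac{73648}{-132 - 4 \left(\left(-1\right) \left(- \frac{1}{11}\right)\right)} = \frac{73648}{-132 - \frac{4}{11}} = \frac{73648}{- \frac{1456}{11}} = 73648 \left(- \frac{11}{1456}\right) = - \frac{50633}{91}$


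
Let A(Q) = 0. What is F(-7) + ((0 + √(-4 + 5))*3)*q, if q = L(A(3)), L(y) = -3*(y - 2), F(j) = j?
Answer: 11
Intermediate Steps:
L(y) = 6 - 3*y (L(y) = -3*(-2 + y) = 6 - 3*y)
q = 6 (q = 6 - 3*0 = 6 + 0 = 6)
F(-7) + ((0 + √(-4 + 5))*3)*q = -7 + ((0 + √(-4 + 5))*3)*6 = -7 + ((0 + √1)*3)*6 = -7 + ((0 + 1)*3)*6 = -7 + (1*3)*6 = -7 + 3*6 = -7 + 18 = 11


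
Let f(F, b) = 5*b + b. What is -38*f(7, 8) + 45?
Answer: -1779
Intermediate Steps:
f(F, b) = 6*b
-38*f(7, 8) + 45 = -228*8 + 45 = -38*48 + 45 = -1824 + 45 = -1779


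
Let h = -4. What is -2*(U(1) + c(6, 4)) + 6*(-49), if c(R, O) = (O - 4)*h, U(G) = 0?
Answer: -294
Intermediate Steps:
c(R, O) = 16 - 4*O (c(R, O) = (O - 4)*(-4) = (-4 + O)*(-4) = 16 - 4*O)
-2*(U(1) + c(6, 4)) + 6*(-49) = -2*(0 + (16 - 4*4)) + 6*(-49) = -2*(0 + (16 - 16)) - 294 = -2*(0 + 0) - 294 = -2*0 - 294 = 0 - 294 = -294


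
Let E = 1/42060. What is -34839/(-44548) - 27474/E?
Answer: -7353961179183/6364 ≈ -1.1556e+9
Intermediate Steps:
E = 1/42060 ≈ 2.3776e-5
-34839/(-44548) - 27474/E = -34839/(-44548) - 27474/1/42060 = -34839*(-1/44548) - 27474*42060 = 4977/6364 - 1155556440 = -7353961179183/6364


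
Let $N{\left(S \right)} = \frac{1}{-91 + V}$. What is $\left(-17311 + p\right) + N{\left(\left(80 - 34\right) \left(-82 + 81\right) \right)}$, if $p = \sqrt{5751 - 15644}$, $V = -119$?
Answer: $- \frac{3635311}{210} + i \sqrt{9893} \approx -17311.0 + 99.464 i$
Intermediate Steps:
$N{\left(S \right)} = - \frac{1}{210}$ ($N{\left(S \right)} = \frac{1}{-91 - 119} = \frac{1}{-210} = - \frac{1}{210}$)
$p = i \sqrt{9893}$ ($p = \sqrt{-9893} = i \sqrt{9893} \approx 99.464 i$)
$\left(-17311 + p\right) + N{\left(\left(80 - 34\right) \left(-82 + 81\right) \right)} = \left(-17311 + i \sqrt{9893}\right) - \frac{1}{210} = - \frac{3635311}{210} + i \sqrt{9893}$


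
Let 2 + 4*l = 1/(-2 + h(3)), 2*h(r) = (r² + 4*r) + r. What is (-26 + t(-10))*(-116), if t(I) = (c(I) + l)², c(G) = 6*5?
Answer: -39241669/400 ≈ -98104.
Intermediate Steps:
h(r) = r²/2 + 5*r/2 (h(r) = ((r² + 4*r) + r)/2 = (r² + 5*r)/2 = r²/2 + 5*r/2)
l = -19/40 (l = -½ + 1/(4*(-2 + (½)*3*(5 + 3))) = -½ + 1/(4*(-2 + (½)*3*8)) = -½ + 1/(4*(-2 + 12)) = -½ + (¼)/10 = -½ + (¼)*(⅒) = -½ + 1/40 = -19/40 ≈ -0.47500)
c(G) = 30
t(I) = 1394761/1600 (t(I) = (30 - 19/40)² = (1181/40)² = 1394761/1600)
(-26 + t(-10))*(-116) = (-26 + 1394761/1600)*(-116) = (1353161/1600)*(-116) = -39241669/400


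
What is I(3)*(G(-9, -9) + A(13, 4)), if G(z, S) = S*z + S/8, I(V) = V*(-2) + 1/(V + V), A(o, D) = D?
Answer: -23485/48 ≈ -489.27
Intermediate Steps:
I(V) = 1/(2*V) - 2*V (I(V) = -2*V + 1/(2*V) = 1/(2*V) - 2*V)
G(z, S) = S/8 + S*z (G(z, S) = S*z + S/8 = S/8 + S*z)
I(3)*(G(-9, -9) + A(13, 4)) = ((1/2)/3 - 2*3)*(-9*(1/8 - 9) + 4) = ((1/2)*(1/3) - 6)*(-9*(-71/8) + 4) = (1/6 - 6)*(639/8 + 4) = -35/6*671/8 = -23485/48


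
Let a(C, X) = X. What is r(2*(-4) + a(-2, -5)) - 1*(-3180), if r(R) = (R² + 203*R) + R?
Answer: 697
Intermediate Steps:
r(R) = R² + 204*R
r(2*(-4) + a(-2, -5)) - 1*(-3180) = (2*(-4) - 5)*(204 + (2*(-4) - 5)) - 1*(-3180) = (-8 - 5)*(204 + (-8 - 5)) + 3180 = -13*(204 - 13) + 3180 = -13*191 + 3180 = -2483 + 3180 = 697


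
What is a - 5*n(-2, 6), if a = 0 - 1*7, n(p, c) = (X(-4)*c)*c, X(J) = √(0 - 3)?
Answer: -7 - 180*I*√3 ≈ -7.0 - 311.77*I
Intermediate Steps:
X(J) = I*√3 (X(J) = √(-3) = I*√3)
n(p, c) = I*√3*c² (n(p, c) = ((I*√3)*c)*c = (I*c*√3)*c = I*√3*c²)
a = -7 (a = 0 - 7 = -7)
a - 5*n(-2, 6) = -7 - 5*I*√3*6² = -7 - 5*I*√3*36 = -7 - 180*I*√3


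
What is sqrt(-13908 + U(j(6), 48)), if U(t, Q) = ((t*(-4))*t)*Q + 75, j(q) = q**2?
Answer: 3*I*sqrt(29185) ≈ 512.51*I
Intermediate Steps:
U(t, Q) = 75 - 4*Q*t**2 (U(t, Q) = ((-4*t)*t)*Q + 75 = (-4*t**2)*Q + 75 = -4*Q*t**2 + 75 = 75 - 4*Q*t**2)
sqrt(-13908 + U(j(6), 48)) = sqrt(-13908 + (75 - 4*48*(6**2)**2)) = sqrt(-13908 + (75 - 4*48*36**2)) = sqrt(-13908 + (75 - 4*48*1296)) = sqrt(-13908 + (75 - 248832)) = sqrt(-13908 - 248757) = sqrt(-262665) = 3*I*sqrt(29185)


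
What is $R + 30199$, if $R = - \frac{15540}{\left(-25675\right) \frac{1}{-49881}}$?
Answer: $\frac{3209}{395} \approx 8.1241$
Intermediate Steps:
$R = - \frac{11925396}{395}$ ($R = - \frac{15540}{\left(-25675\right) \left(- \frac{1}{49881}\right)} = - \frac{15540}{\frac{1975}{3837}} = \left(-15540\right) \frac{3837}{1975} = - \frac{11925396}{395} \approx -30191.0$)
$R + 30199 = - \frac{11925396}{395} + 30199 = \frac{3209}{395}$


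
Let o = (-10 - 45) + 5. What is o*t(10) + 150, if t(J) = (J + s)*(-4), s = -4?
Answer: 1350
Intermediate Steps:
t(J) = 16 - 4*J (t(J) = (J - 4)*(-4) = (-4 + J)*(-4) = 16 - 4*J)
o = -50 (o = -55 + 5 = -50)
o*t(10) + 150 = -50*(16 - 4*10) + 150 = -50*(16 - 40) + 150 = -50*(-24) + 150 = 1200 + 150 = 1350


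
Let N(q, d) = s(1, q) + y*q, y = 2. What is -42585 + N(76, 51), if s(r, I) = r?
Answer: -42432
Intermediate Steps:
N(q, d) = 1 + 2*q
-42585 + N(76, 51) = -42585 + (1 + 2*76) = -42585 + (1 + 152) = -42585 + 153 = -42432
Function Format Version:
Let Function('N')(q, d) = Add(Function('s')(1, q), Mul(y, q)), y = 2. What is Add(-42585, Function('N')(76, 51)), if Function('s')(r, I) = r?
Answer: -42432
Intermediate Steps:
Function('N')(q, d) = Add(1, Mul(2, q))
Add(-42585, Function('N')(76, 51)) = Add(-42585, Add(1, Mul(2, 76))) = Add(-42585, Add(1, 152)) = Add(-42585, 153) = -42432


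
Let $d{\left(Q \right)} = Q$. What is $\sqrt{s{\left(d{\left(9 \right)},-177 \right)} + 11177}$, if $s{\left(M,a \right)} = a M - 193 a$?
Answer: $\sqrt{43745} \approx 209.15$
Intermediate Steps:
$s{\left(M,a \right)} = - 193 a + M a$ ($s{\left(M,a \right)} = M a - 193 a = - 193 a + M a$)
$\sqrt{s{\left(d{\left(9 \right)},-177 \right)} + 11177} = \sqrt{- 177 \left(-193 + 9\right) + 11177} = \sqrt{\left(-177\right) \left(-184\right) + 11177} = \sqrt{32568 + 11177} = \sqrt{43745}$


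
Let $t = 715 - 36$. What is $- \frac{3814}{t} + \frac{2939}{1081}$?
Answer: $- \frac{2127353}{733999} \approx -2.8983$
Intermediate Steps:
$t = 679$
$- \frac{3814}{t} + \frac{2939}{1081} = - \frac{3814}{679} + \frac{2939}{1081} = - \frac{2127353}{733999}$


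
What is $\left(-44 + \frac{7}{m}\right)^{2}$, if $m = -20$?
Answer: $\frac{786769}{400} \approx 1966.9$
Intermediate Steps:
$\left(-44 + \frac{7}{m}\right)^{2} = \left(-44 + \frac{7}{-20}\right)^{2} = \left(-44 + 7 \left(- \frac{1}{20}\right)\right)^{2} = \left(-44 - \frac{7}{20}\right)^{2} = \left(- \frac{887}{20}\right)^{2} = \frac{786769}{400}$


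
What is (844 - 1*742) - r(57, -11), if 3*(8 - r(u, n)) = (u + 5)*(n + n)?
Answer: -1082/3 ≈ -360.67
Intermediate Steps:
r(u, n) = 8 - 2*n*(5 + u)/3 (r(u, n) = 8 - (u + 5)*(n + n)/3 = 8 - (5 + u)*2*n/3 = 8 - 2*n*(5 + u)/3)
(844 - 1*742) - r(57, -11) = (844 - 1*742) - (8 - 10/3*(-11) - ⅔*(-11)*57) = (844 - 742) - (8 + 110/3 + 418) = 102 - 1*1388/3 = 102 - 1388/3 = -1082/3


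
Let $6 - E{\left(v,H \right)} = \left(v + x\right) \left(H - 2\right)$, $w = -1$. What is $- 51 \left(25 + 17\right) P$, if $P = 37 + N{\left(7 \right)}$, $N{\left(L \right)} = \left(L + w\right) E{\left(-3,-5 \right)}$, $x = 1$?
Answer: $23562$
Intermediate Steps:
$E{\left(v,H \right)} = 6 - \left(1 + v\right) \left(-2 + H\right)$ ($E{\left(v,H \right)} = 6 - \left(v + 1\right) \left(H - 2\right) = 6 - \left(1 + v\right) \left(-2 + H\right)$)
$N{\left(L \right)} = 8 - 8 L$ ($N{\left(L \right)} = \left(L - 1\right) \left(8 - -5 + 2 \left(-3\right) - \left(-5\right) \left(-3\right)\right) = \left(-1 + L\right) \left(8 + 5 - 6 - 15\right) = \left(-1 + L\right) \left(-8\right) = 8 - 8 L$)
$P = -11$ ($P = 37 + \left(8 - 56\right) = 37 - 48 = -11$)
$- 51 \left(25 + 17\right) P = - 51 \left(25 + 17\right) \left(-11\right) = \left(-51\right) 42 \left(-11\right) = \left(-2142\right) \left(-11\right) = 23562$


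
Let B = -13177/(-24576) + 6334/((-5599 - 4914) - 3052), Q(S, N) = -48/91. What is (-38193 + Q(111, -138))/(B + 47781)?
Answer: -1158676395171840/1449533487061751 ≈ -0.79934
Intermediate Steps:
Q(S, N) = -48/91 (Q(S, N) = -48*1/91 = -48/91)
B = 23081621/333373440 (B = -13177*(-1/24576) + 6334/(-10513 - 3052) = 13177/24576 + 6334/(-13565) = 13177/24576 + 6334*(-1/13565) = 13177/24576 - 6334/13565 = 23081621/333373440 ≈ 0.069237)
(-38193 + Q(111, -138))/(B + 47781) = (-38193 - 48/91)/(23081621/333373440 + 47781) = -3475611/(91*15928939418261/333373440) = -3475611/91*333373440/15928939418261 = -1158676395171840/1449533487061751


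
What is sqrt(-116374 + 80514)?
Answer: 2*I*sqrt(8965) ≈ 189.37*I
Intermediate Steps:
sqrt(-116374 + 80514) = sqrt(-35860) = 2*I*sqrt(8965)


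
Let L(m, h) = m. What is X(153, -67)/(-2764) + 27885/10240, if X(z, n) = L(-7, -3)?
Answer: 3857291/1415168 ≈ 2.7257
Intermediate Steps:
X(z, n) = -7
X(153, -67)/(-2764) + 27885/10240 = -7/(-2764) + 27885/10240 = -7*(-1/2764) + 27885*(1/10240) = 7/2764 + 5577/2048 = 3857291/1415168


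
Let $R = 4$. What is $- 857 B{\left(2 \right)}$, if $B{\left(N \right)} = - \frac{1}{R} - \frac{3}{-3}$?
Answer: $- \frac{2571}{4} \approx -642.75$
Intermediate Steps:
$B{\left(N \right)} = \frac{3}{4}$ ($B{\left(N \right)} = - \frac{1}{4} - \frac{3}{-3} = \left(-1\right) \frac{1}{4} - -1 = - \frac{1}{4} + 1 = \frac{3}{4}$)
$- 857 B{\left(2 \right)} = \left(-857\right) \frac{3}{4} = - \frac{2571}{4}$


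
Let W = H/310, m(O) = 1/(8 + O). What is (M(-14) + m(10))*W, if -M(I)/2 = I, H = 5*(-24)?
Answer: -1010/93 ≈ -10.860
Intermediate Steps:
H = -120
M(I) = -2*I
W = -12/31 (W = -120/310 = -120*1/310 = -12/31 ≈ -0.38710)
(M(-14) + m(10))*W = (-2*(-14) + 1/(8 + 10))*(-12/31) = (28 + 1/18)*(-12/31) = (505/18)*(-12/31) = -1010/93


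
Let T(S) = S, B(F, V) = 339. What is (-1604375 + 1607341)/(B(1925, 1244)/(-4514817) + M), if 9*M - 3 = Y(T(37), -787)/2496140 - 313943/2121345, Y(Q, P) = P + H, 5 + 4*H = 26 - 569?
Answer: 1063610955233193182139/113595340393922554 ≈ 9363.2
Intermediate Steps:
H = -137 (H = -5/4 + (26 - 569)/4 = -5/4 + (1/4)*(-543) = -5/4 - 543/4 = -137)
Y(Q, P) = -137 + P (Y(Q, P) = P - 137 = -137 + P)
M = 150999165221/476565669747 (M = 1/3 + ((-137 - 787)/2496140 - 313943/2121345)/9 = 1/3 + (-924*1/2496140 - 313943*1/2121345)/9 = 1/3 + (-231/624035 - 313943/2121345)/9 = 1/3 + (1/9)*(-7856058028/52951741083) = 1/3 - 7856058028/476565669747 = 150999165221/476565669747 ≈ 0.31685)
(-1604375 + 1607341)/(B(1925, 1244)/(-4514817) + M) = (-1604375 + 1607341)/(339/(-4514817) + 150999165221/476565669747) = 2966/(339*(-1/4514817) + 150999165221/476565669747) = 2966/(-113/1504939 + 150999165221/476565669747) = 2966/(227190680787845108/717202262463380433) = 2966*(717202262463380433/227190680787845108) = 1063610955233193182139/113595340393922554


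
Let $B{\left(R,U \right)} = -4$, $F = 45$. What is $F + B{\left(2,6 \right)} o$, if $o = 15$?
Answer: $-15$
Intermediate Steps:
$F + B{\left(2,6 \right)} o = 45 - 60 = -15$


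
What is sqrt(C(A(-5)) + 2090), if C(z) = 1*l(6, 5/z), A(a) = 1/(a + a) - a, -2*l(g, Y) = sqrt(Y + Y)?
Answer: 15*sqrt(455)/7 ≈ 45.709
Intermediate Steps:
l(g, Y) = -sqrt(2)*sqrt(Y)/2 (l(g, Y) = -sqrt(Y + Y)/2 = -sqrt(2)*sqrt(Y)/2)
A(a) = 1/(2*a) - a
C(z) = -sqrt(10)*sqrt(1/z)/2 (C(z) = 1*(-sqrt(2)*sqrt(5/z)/2) = 1*(-sqrt(2)*sqrt(5)*sqrt(1/z)/2) = 1*(-sqrt(10)*sqrt(1/z)/2) = -sqrt(10)*sqrt(1/z)/2)
sqrt(C(A(-5)) + 2090) = sqrt(-sqrt(10)*sqrt(1/((1/2)/(-5) - 1*(-5)))/2 + 2090) = sqrt(-sqrt(10)*sqrt(1/((1/2)*(-1/5) + 5))/2 + 2090) = sqrt(-sqrt(10)*sqrt(1/(-1/10 + 5))/2 + 2090) = sqrt(-sqrt(10)*sqrt(1/(49/10))/2 + 2090) = sqrt(-sqrt(10)*sqrt(10/49)/2 + 2090) = sqrt(-sqrt(10)*sqrt(10)/7/2 + 2090) = sqrt(-5/7 + 2090) = sqrt(14625/7) = 15*sqrt(455)/7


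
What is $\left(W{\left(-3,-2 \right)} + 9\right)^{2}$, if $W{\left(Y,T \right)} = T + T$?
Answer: $25$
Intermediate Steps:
$W{\left(Y,T \right)} = 2 T$
$\left(W{\left(-3,-2 \right)} + 9\right)^{2} = \left(2 \left(-2\right) + 9\right)^{2} = \left(-4 + 9\right)^{2} = 5^{2} = 25$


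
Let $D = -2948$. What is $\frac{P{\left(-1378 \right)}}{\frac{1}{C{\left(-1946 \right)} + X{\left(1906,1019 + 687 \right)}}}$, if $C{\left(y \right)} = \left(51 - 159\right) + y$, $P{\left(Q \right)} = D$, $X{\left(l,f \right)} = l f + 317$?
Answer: $-9580702252$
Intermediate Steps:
$X{\left(l,f \right)} = 317 + f l$ ($X{\left(l,f \right)} = f l + 317 = 317 + f l$)
$P{\left(Q \right)} = -2948$
$C{\left(y \right)} = -108 + y$ ($C{\left(y \right)} = \left(51 - 159\right) + y = -108 + y$)
$\frac{P{\left(-1378 \right)}}{\frac{1}{C{\left(-1946 \right)} + X{\left(1906,1019 + 687 \right)}}} = - \frac{2948}{\frac{1}{\left(-108 - 1946\right) + \left(317 + \left(1019 + 687\right) 1906\right)}} = - \frac{2948}{\frac{1}{-2054 + \left(317 + 1706 \cdot 1906\right)}} = - \frac{2948}{\frac{1}{-2054 + \left(317 + 3251636\right)}} = - \frac{2948}{\frac{1}{-2054 + 3251953}} = - \frac{2948}{\frac{1}{3249899}} = - 2948 \frac{1}{\frac{1}{3249899}} = \left(-2948\right) 3249899 = -9580702252$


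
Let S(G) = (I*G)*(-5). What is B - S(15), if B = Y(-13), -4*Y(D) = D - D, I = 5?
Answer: 375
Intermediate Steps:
S(G) = -25*G (S(G) = (5*G)*(-5) = -25*G)
Y(D) = 0 (Y(D) = -(D - D)/4 = -¼*0 = 0)
B = 0
B - S(15) = 0 - (-25)*15 = 0 - 1*(-375) = 0 + 375 = 375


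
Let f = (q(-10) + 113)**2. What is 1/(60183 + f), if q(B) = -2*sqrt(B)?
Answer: I/(4*(113*sqrt(10) + 18228*I)) ≈ 1.371e-5 + 2.6877e-7*I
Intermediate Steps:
f = (113 - 2*I*sqrt(10))**2 (f = (-2*I*sqrt(10) + 113)**2 = (113 - 2*I*sqrt(10))**2 ≈ 12729.0 - 1429.3*I)
1/(60183 + f) = 1/(60183 + (12729 - 452*I*sqrt(10))) = 1/(72912 - 452*I*sqrt(10))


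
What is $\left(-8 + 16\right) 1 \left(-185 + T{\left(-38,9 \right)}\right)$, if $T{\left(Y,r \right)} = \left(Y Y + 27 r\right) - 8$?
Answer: $11952$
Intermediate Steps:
$T{\left(Y,r \right)} = -8 + Y^{2} + 27 r$ ($T{\left(Y,r \right)} = \left(Y^{2} + 27 r\right) - 8 = -8 + Y^{2} + 27 r$)
$\left(-8 + 16\right) 1 \left(-185 + T{\left(-38,9 \right)}\right) = \left(-8 + 16\right) 1 \left(-185 + \left(-8 + \left(-38\right)^{2} + 27 \cdot 9\right)\right) = 8 \cdot 1 \left(-185 + \left(-8 + 1444 + 243\right)\right) = 8 \left(-185 + 1679\right) = 8 \cdot 1494 = 11952$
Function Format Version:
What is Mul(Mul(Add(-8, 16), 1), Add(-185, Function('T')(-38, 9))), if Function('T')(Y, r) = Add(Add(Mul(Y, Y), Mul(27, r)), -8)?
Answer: 11952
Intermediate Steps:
Function('T')(Y, r) = Add(-8, Pow(Y, 2), Mul(27, r)) (Function('T')(Y, r) = Add(Add(Pow(Y, 2), Mul(27, r)), -8) = Add(-8, Pow(Y, 2), Mul(27, r)))
Mul(Mul(Add(-8, 16), 1), Add(-185, Function('T')(-38, 9))) = Mul(Mul(Add(-8, 16), 1), Add(-185, Add(-8, Pow(-38, 2), Mul(27, 9)))) = Mul(Mul(8, 1), Add(-185, Add(-8, 1444, 243))) = Mul(8, Add(-185, 1679)) = Mul(8, 1494) = 11952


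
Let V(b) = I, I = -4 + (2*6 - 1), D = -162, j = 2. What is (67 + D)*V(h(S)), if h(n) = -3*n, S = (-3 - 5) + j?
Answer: -665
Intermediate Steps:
I = 7 (I = -4 + (12 - 1) = -4 + 11 = 7)
S = -6 (S = (-3 - 5) + 2 = -8 + 2 = -6)
V(b) = 7
(67 + D)*V(h(S)) = (67 - 162)*7 = -95*7 = -665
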